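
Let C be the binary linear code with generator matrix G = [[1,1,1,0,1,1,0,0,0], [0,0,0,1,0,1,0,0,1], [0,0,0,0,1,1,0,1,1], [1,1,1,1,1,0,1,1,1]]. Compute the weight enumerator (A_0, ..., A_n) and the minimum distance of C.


Weight distribution: A_0 = 1, A_2 = 1, A_3 = 3, A_4 = 2, A_5 = 4, A_6 = 3, A_7 = 1, A_8 = 1. Minimum distance d = 2.

Enumerate all 2^4 = 16 messages m ∈ F_2^4.
For each, compute codeword c = mG in F_2^9, then tally its weight.
  m = 0000 → c = 000000000, weight = 0.
  m = 1000 → c = 111011000, weight = 5.
  m = 0100 → c = 000101001, weight = 3.
  m = 1100 → c = 111110001, weight = 6.
  m = 0010 → c = 000011011, weight = 4.
  m = 1010 → c = 111000011, weight = 5.
  m = 0110 → c = 000110010, weight = 3.
  m = 1110 → c = 111101010, weight = 6.
  m = 0001 → c = 111110111, weight = 8.
  m = 1001 → c = 000101111, weight = 5.
  m = 0101 → c = 111011110, weight = 7.
  m = 1101 → c = 000000110, weight = 2.
  m = 0011 → c = 111101100, weight = 6.
  m = 1011 → c = 000110100, weight = 3.
  m = 0111 → c = 111000101, weight = 5.
  m = 1111 → c = 000011101, weight = 4.
Tally weights:
  weight 0: 1 codewords.
  weight 2: 1 codewords.
  weight 3: 3 codewords.
  weight 4: 2 codewords.
  weight 5: 4 codewords.
  weight 6: 3 codewords.
  weight 7: 1 codewords.
  weight 8: 1 codewords.
Minimum distance d = smallest w > 0 with A_w > 0 = 2.
Sanity: Σ A_w = 16 = 2^4 = 16 ✓.


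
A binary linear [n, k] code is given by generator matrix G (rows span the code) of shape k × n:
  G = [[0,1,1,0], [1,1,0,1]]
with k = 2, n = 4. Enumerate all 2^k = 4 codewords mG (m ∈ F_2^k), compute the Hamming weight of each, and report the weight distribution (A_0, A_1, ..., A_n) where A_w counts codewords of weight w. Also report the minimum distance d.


Weight distribution: A_0 = 1, A_2 = 1, A_3 = 2. Minimum distance d = 2.

Enumerate all 2^2 = 4 messages m ∈ F_2^2.
For each, compute codeword c = mG in F_2^4, then tally its weight.
  m = 00 → c = 0000, weight = 0.
  m = 10 → c = 0110, weight = 2.
  m = 01 → c = 1101, weight = 3.
  m = 11 → c = 1011, weight = 3.
Tally weights:
  weight 0: 1 codewords.
  weight 2: 1 codewords.
  weight 3: 2 codewords.
Minimum distance d = smallest w > 0 with A_w > 0 = 2.
Sanity: Σ A_w = 4 = 2^2 = 4 ✓.


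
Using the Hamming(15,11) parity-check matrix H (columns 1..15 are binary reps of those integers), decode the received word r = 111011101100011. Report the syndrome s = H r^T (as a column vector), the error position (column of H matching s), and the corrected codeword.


s = (0, 1, 1, 0)^T, error position = 6, corrected codeword c = 111010101100011

Compute s = H r^T mod 2 one row at a time:
  s_1 = 0 + 1 + 1 + 0 + 0 + 0 + 1 + 1 = 4 ≡ 0 (mod 2).
  s_2 = 0 + 1 + 1 + 1 + 0 + 0 + 1 + 1 = 5 ≡ 1 (mod 2).
  s_3 = 1 + 1 + 1 + 1 + 1 + 0 + 1 + 1 = 7 ≡ 1 (mod 2).
  s_4 = 1 + 1 + 1 + 1 + 1 + 0 + 0 + 1 = 6 ≡ 0 (mod 2).
s = (0, 1, 1, 0)^T — this equals column 6 of H (binary 0110), so error is at position 6.
Correct: flip bit 6 of r = 111011101100011 to get c = 111010101100011.


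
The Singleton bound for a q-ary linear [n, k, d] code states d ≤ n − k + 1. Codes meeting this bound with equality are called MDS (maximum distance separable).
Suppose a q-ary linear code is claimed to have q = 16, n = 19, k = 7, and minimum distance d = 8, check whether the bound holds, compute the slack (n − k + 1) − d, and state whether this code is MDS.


Singleton RHS = n − k + 1 = 13, slack = 5, bound satisfied, not MDS.

Singleton bound: d ≤ n − k + 1.
Here n = 19, k = 7, so n − k + 1 = 13.
Given d = 8, check d ≤ 13: YES.
Slack = (n − k + 1) − d = 5.
The code is NOT MDS (slack = 5 > 0).
Description: the claimed parameters are [19, 7, 8]_16; such a code would be non-MDS.


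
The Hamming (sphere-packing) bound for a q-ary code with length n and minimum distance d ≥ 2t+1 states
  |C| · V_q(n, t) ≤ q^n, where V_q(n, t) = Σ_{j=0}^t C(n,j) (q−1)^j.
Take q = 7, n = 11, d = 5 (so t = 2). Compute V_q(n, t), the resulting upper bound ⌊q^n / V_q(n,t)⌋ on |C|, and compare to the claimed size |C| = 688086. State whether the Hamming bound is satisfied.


V_q(n, t) = 2047, q^n = 1977326743, Hamming bound = 965963, |C| = 688086 ≤ bound (satisfied).

Step 1: Compute V_q(n, t) = Σ_{j=0}^2 C(n, j) (q−1)^j.
  j = 0: C(11,0)·(6)^0 = 1·1 = 1.
  j = 1: C(11,1)·(6)^1 = 11·6 = 66.
  j = 2: C(11,2)·(6)^2 = 55·36 = 1980.
  V_q(n, t) = 1 + 66 + 1980 = 2047.
Step 2: q^n = 7^11 = 1977326743.
Step 3: Hamming bound ⌊q^n / V_q(n,t)⌋ = ⌊1977326743/2047⌋ = 965963.
Step 4: Compare |C| = 688086 to 965963: satisfied.
The claimed |C| lies below the Hamming bound.


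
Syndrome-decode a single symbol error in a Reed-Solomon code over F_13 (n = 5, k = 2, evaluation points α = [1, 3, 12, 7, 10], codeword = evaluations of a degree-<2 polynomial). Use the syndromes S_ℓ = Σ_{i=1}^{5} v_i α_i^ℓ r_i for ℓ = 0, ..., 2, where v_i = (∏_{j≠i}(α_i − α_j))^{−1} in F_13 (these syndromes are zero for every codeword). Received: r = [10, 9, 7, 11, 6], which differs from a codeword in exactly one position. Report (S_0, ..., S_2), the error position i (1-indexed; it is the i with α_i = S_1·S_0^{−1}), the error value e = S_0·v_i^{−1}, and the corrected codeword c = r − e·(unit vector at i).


S = (3, 3, 3), error at position 1, error magnitude e = 2, c = [8, 9, 7, 11, 6].

Step 1: column multipliers v_i = (∏_{j≠i}(α_i − α_j))^{−1} mod 13.
  i = 1 (α = 1): (1−3)(1−12)(1−7)(1−10) = (−2)·(−11)·(−6)·(−9) = 1188 ≡ 5, so v_1 = 5^{−1} = 8 (mod 13).
  i = 2 (α = 3): (3−1)(3−12)(3−7)(3−10) = 2·(−9)·(−4)·(−7) = −504 ≡ 3, so v_2 = 3^{−1} = 9 (mod 13).
  i = 3 (α = 12): (12−1)(12−3)(12−7)(12−10) = 11·9·5·2 = 990 ≡ 2, so v_3 = 2^{−1} = 7 (mod 13).
  i = 4 (α = 7): (7−1)(7−3)(7−12)(7−10) = 6·4·(−5)·(−3) = 360 ≡ 9, so v_4 = 9^{−1} = 3 (mod 13).
  i = 5 (α = 10): (10−1)(10−3)(10−12)(10−7) = 9·7·(−2)·3 = −378 ≡ 12, so v_5 = 12^{−1} = 12 (mod 13).
  v = [8, 9, 7, 3, 12].
Step 2: syndromes of r = [10, 9, 7, 11, 6] (all sums mod 13).
  S_0 = Σ v_i r_i = 8·10 + 9·9 + 7·7 + 3·11 + 12·6 = 315 ≡ 3.
  S_1 = Σ v_i α_i r_i = 8·1·10 + 9·3·9 + 7·12·7 + 3·7·11 + 12·10·6 = 1862 ≡ 3.
  α_i^2 mod 13 = [1, 9, 1, 10, 9].
  S_2 = Σ v_i α_i^2 r_i = 8·1·10 + 9·9·9 + 7·1·7 + 3·10·11 + 12·9·6 = 1836 ≡ 3.
  S = (3, 3, 3) ≠ 0, so r is not a codeword (an error is present).
Step 3: locate the error. For a single error e at position i, S_ℓ = v_i·e·α_i^ℓ, so α_err = S_1/S_0.
  S_0^{−1} = 3^{−1} = 9 (mod 13), so α_err = 3·9 = 27 ≡ 1 = α_1. Error position i = 1.
  Consistency check: S_2/S_1 = 3·9 = 27 ≡ 1 = α_err ✓ (single-error assumption holds).
Step 4: error magnitude e = S_0/v_1 = S_0·∏_{j≠1}(α_1 − α_j) = 3·5 = 15 ≡ 2 (mod 13).
Step 5: correct position 1: c_1 = r_1 − e = 10 − 2 ≡ 8 (mod 13). Hence c = [8, 9, 7, 11, 6].
  Check: interpolating c through the α_i gives m(x) = 1 + 7·x (degree < 2) with m(α_i) = c_i for every i, so c is indeed a codeword.


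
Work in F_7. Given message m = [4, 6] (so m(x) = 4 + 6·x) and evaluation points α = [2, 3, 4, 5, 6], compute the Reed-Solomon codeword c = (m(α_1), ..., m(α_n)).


c = [2, 1, 0, 6, 5]

Message polynomial: m(x) = 4 + 6·x (mod 7).
For each evaluation point α_i, compute m(α_i) mod 7:
  α_1 = 2: Horner steps 6 → 2, so m(2) = 2.
  α_2 = 3: Horner steps 6 → 1, so m(3) = 1.
  α_3 = 4: Horner steps 6 → 0, so m(4) = 0.
  α_4 = 5: Horner steps 6 → 6, so m(5) = 6.
  α_5 = 6: Horner steps 6 → 5, so m(6) = 5.
Codeword c = [2, 1, 0, 6, 5] ∈ F_7^5.


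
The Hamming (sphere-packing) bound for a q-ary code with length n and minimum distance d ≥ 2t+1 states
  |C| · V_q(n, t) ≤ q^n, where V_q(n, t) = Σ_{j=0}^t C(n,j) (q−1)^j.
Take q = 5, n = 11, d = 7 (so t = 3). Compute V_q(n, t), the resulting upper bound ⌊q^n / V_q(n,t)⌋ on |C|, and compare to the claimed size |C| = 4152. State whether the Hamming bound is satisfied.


V_q(n, t) = 11485, q^n = 48828125, Hamming bound = 4251, |C| = 4152 ≤ bound (satisfied).

Step 1: Compute V_q(n, t) = Σ_{j=0}^3 C(n, j) (q−1)^j.
  j = 0: C(11,0)·(4)^0 = 1·1 = 1.
  j = 1: C(11,1)·(4)^1 = 11·4 = 44.
  j = 2: C(11,2)·(4)^2 = 55·16 = 880.
  j = 3: C(11,3)·(4)^3 = 165·64 = 10560.
  V_q(n, t) = 1 + 44 + 880 + 10560 = 11485.
Step 2: q^n = 5^11 = 48828125.
Step 3: Hamming bound ⌊q^n / V_q(n,t)⌋ = ⌊48828125/11485⌋ = 4251.
Step 4: Compare |C| = 4152 to 4251: satisfied.
The claimed |C| lies below the Hamming bound.


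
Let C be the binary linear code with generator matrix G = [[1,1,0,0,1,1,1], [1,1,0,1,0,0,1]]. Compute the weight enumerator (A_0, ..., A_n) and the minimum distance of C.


Weight distribution: A_0 = 1, A_3 = 1, A_4 = 1, A_5 = 1. Minimum distance d = 3.

Enumerate all 2^2 = 4 messages m ∈ F_2^2.
For each, compute codeword c = mG in F_2^7, then tally its weight.
  m = 00 → c = 0000000, weight = 0.
  m = 10 → c = 1100111, weight = 5.
  m = 01 → c = 1101001, weight = 4.
  m = 11 → c = 0001110, weight = 3.
Tally weights:
  weight 0: 1 codewords.
  weight 3: 1 codewords.
  weight 4: 1 codewords.
  weight 5: 1 codewords.
Minimum distance d = smallest w > 0 with A_w > 0 = 3.
Sanity: Σ A_w = 4 = 2^2 = 4 ✓.


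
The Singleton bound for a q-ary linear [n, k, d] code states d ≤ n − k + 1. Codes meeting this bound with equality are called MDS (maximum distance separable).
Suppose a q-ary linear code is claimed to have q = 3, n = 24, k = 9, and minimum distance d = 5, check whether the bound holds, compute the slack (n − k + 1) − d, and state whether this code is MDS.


Singleton RHS = n − k + 1 = 16, slack = 11, bound satisfied, not MDS.

Singleton bound: d ≤ n − k + 1.
Here n = 24, k = 9, so n − k + 1 = 16.
Given d = 5, check d ≤ 16: YES.
Slack = (n − k + 1) − d = 11.
The code is NOT MDS (slack = 11 > 0).
Description: the claimed parameters are [24, 9, 5]_3; such a code would be non-MDS.


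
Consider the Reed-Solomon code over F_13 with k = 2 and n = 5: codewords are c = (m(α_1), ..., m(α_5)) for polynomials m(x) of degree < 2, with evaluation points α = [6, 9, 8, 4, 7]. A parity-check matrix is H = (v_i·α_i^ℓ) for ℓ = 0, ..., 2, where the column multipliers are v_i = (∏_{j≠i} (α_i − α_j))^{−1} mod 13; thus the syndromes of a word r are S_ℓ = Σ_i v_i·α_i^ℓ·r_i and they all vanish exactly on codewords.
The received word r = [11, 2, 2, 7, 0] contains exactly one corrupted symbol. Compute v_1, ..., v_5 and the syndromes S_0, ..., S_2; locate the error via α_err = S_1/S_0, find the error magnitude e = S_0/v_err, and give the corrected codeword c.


S = (6, 2, 5), error at position 2, error magnitude e = 11, c = [11, 4, 2, 7, 0].

Step 1: column multipliers v_i = (∏_{j≠i}(α_i − α_j))^{−1} mod 13.
  i = 1 (α = 6): (6−9)(6−8)(6−4)(6−7) = (−3)·(−2)·2·(−1) = −12 ≡ 1, so v_1 = 1^{−1} = 1 (mod 13).
  i = 2 (α = 9): (9−6)(9−8)(9−4)(9−7) = 3·1·5·2 = 30 ≡ 4, so v_2 = 4^{−1} = 10 (mod 13).
  i = 3 (α = 8): (8−6)(8−9)(8−4)(8−7) = 2·(−1)·4·1 = −8 ≡ 5, so v_3 = 5^{−1} = 8 (mod 13).
  i = 4 (α = 4): (4−6)(4−9)(4−8)(4−7) = (−2)·(−5)·(−4)·(−3) = 120 ≡ 3, so v_4 = 3^{−1} = 9 (mod 13).
  i = 5 (α = 7): (7−6)(7−9)(7−8)(7−4) = 1·(−2)·(−1)·3 = 6 ≡ 6, so v_5 = 6^{−1} = 11 (mod 13).
  v = [1, 10, 8, 9, 11].
Step 2: syndromes of r = [11, 2, 2, 7, 0] (all sums mod 13).
  S_0 = Σ v_i r_i = 1·11 + 10·2 + 8·2 + 9·7 + 11·0 = 110 ≡ 6.
  S_1 = Σ v_i α_i r_i = 1·6·11 + 10·9·2 + 8·8·2 + 9·4·7 + 11·7·0 = 626 ≡ 2.
  α_i^2 mod 13 = [10, 3, 12, 3, 10].
  S_2 = Σ v_i α_i^2 r_i = 1·10·11 + 10·3·2 + 8·12·2 + 9·3·7 + 11·10·0 = 551 ≡ 5.
  S = (6, 2, 5) ≠ 0, so r is not a codeword (an error is present).
Step 3: locate the error. For a single error e at position i, S_ℓ = v_i·e·α_i^ℓ, so α_err = S_1/S_0.
  S_0^{−1} = 6^{−1} = 11 (mod 13), so α_err = 2·11 = 22 ≡ 9 = α_2. Error position i = 2.
  Consistency check: S_2/S_1 = 5·7 = 35 ≡ 9 = α_err ✓ (single-error assumption holds).
Step 4: error magnitude e = S_0/v_2 = S_0·∏_{j≠2}(α_2 − α_j) = 6·4 = 24 ≡ 11 (mod 13).
Step 5: correct position 2: c_2 = r_2 − e = 2 − 11 ≡ 4 (mod 13). Hence c = [11, 4, 2, 7, 0].
  Check: interpolating c through the α_i gives m(x) = 12 + 2·x (degree < 2) with m(α_i) = c_i for every i, so c is indeed a codeword.


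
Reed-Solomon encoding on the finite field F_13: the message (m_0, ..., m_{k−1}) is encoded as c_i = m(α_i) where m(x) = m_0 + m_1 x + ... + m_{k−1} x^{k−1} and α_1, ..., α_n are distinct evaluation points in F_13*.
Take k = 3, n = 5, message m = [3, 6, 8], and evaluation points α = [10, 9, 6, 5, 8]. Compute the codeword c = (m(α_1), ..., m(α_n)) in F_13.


c = [5, 3, 2, 12, 4]

Message polynomial: m(x) = 3 + 6·x + 8·x^2 (mod 13).
For each evaluation point α_i, compute m(α_i) mod 13:
  α_1 = 10: Horner steps 8 → 8 → 5, so m(10) = 5.
  α_2 = 9: Horner steps 8 → 0 → 3, so m(9) = 3.
  α_3 = 6: Horner steps 8 → 2 → 2, so m(6) = 2.
  α_4 = 5: Horner steps 8 → 7 → 12, so m(5) = 12.
  α_5 = 8: Horner steps 8 → 5 → 4, so m(8) = 4.
Codeword c = [5, 3, 2, 12, 4] ∈ F_13^5.


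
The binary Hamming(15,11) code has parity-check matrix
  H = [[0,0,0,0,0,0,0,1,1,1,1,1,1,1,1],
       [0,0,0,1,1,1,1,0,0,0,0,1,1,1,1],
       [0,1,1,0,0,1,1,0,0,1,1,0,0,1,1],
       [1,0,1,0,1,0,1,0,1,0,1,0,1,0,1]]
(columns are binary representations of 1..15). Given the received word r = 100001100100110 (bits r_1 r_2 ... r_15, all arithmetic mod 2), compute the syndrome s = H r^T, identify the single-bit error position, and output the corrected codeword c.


s = (1, 0, 0, 1)^T, error position = 9, corrected codeword c = 100001101100110

Compute s = H r^T mod 2 one row at a time:
  s_1 = 0 + 0 + 1 + 0 + 0 + 1 + 1 + 0 = 3 ≡ 1 (mod 2).
  s_2 = 0 + 0 + 1 + 1 + 0 + 1 + 1 + 0 = 4 ≡ 0 (mod 2).
  s_3 = 0 + 0 + 1 + 1 + 1 + 0 + 1 + 0 = 4 ≡ 0 (mod 2).
  s_4 = 1 + 0 + 0 + 1 + 0 + 0 + 1 + 0 = 3 ≡ 1 (mod 2).
s = (1, 0, 0, 1)^T — this equals column 9 of H (binary 1001), so error is at position 9.
Correct: flip bit 9 of r = 100001100100110 to get c = 100001101100110.


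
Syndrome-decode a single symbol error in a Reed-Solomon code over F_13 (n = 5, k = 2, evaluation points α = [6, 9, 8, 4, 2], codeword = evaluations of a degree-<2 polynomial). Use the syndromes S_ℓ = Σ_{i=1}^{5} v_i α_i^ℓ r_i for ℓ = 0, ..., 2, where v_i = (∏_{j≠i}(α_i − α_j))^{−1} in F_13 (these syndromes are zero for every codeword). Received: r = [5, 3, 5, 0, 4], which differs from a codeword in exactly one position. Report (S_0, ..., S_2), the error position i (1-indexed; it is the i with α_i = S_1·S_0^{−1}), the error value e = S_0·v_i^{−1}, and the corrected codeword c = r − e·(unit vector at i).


S = (1, 6, 10), error at position 1, error magnitude e = 9, c = [9, 3, 5, 0, 4].

Step 1: column multipliers v_i = (∏_{j≠i}(α_i − α_j))^{−1} mod 13.
  i = 1 (α = 6): (6−9)(6−8)(6−4)(6−2) = (−3)·(−2)·2·4 = 48 ≡ 9, so v_1 = 9^{−1} = 3 (mod 13).
  i = 2 (α = 9): (9−6)(9−8)(9−4)(9−2) = 3·1·5·7 = 105 ≡ 1, so v_2 = 1^{−1} = 1 (mod 13).
  i = 3 (α = 8): (8−6)(8−9)(8−4)(8−2) = 2·(−1)·4·6 = −48 ≡ 4, so v_3 = 4^{−1} = 10 (mod 13).
  i = 4 (α = 4): (4−6)(4−9)(4−8)(4−2) = (−2)·(−5)·(−4)·2 = −80 ≡ 11, so v_4 = 11^{−1} = 6 (mod 13).
  i = 5 (α = 2): (2−6)(2−9)(2−8)(2−4) = (−4)·(−7)·(−6)·(−2) = 336 ≡ 11, so v_5 = 11^{−1} = 6 (mod 13).
  v = [3, 1, 10, 6, 6].
Step 2: syndromes of r = [5, 3, 5, 0, 4] (all sums mod 13).
  S_0 = Σ v_i r_i = 3·5 + 1·3 + 10·5 + 6·0 + 6·4 = 92 ≡ 1.
  S_1 = Σ v_i α_i r_i = 3·6·5 + 1·9·3 + 10·8·5 + 6·4·0 + 6·2·4 = 565 ≡ 6.
  α_i^2 mod 13 = [10, 3, 12, 3, 4].
  S_2 = Σ v_i α_i^2 r_i = 3·10·5 + 1·3·3 + 10·12·5 + 6·3·0 + 6·4·4 = 855 ≡ 10.
  S = (1, 6, 10) ≠ 0, so r is not a codeword (an error is present).
Step 3: locate the error. For a single error e at position i, S_ℓ = v_i·e·α_i^ℓ, so α_err = S_1/S_0.
  S_0^{−1} = 1^{−1} = 1 (mod 13), so α_err = 6·1 = 6 ≡ 6 = α_1. Error position i = 1.
  Consistency check: S_2/S_1 = 10·11 = 110 ≡ 6 = α_err ✓ (single-error assumption holds).
Step 4: error magnitude e = S_0/v_1 = S_0·∏_{j≠1}(α_1 − α_j) = 1·9 = 9 ≡ 9 (mod 13).
Step 5: correct position 1: c_1 = r_1 − e = 5 − 9 ≡ 9 (mod 13). Hence c = [9, 3, 5, 0, 4].
  Check: interpolating c through the α_i gives m(x) = 8 + 11·x (degree < 2) with m(α_i) = c_i for every i, so c is indeed a codeword.


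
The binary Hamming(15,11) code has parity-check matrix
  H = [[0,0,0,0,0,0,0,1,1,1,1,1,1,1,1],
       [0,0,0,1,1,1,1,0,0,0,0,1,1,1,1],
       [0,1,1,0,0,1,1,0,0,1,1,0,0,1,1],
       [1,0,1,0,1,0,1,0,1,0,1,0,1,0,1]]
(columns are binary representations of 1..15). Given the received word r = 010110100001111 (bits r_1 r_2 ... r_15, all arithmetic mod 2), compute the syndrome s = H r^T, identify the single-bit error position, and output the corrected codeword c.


s = (0, 1, 0, 0)^T, error position = 4, corrected codeword c = 010010100001111

Compute s = H r^T mod 2 one row at a time:
  s_1 = 0 + 0 + 0 + 0 + 1 + 1 + 1 + 1 = 4 ≡ 0 (mod 2).
  s_2 = 1 + 1 + 0 + 1 + 1 + 1 + 1 + 1 = 7 ≡ 1 (mod 2).
  s_3 = 1 + 0 + 0 + 1 + 0 + 0 + 1 + 1 = 4 ≡ 0 (mod 2).
  s_4 = 0 + 0 + 1 + 1 + 0 + 0 + 1 + 1 = 4 ≡ 0 (mod 2).
s = (0, 1, 0, 0)^T — this equals column 4 of H (binary 0100), so error is at position 4.
Correct: flip bit 4 of r = 010110100001111 to get c = 010010100001111.


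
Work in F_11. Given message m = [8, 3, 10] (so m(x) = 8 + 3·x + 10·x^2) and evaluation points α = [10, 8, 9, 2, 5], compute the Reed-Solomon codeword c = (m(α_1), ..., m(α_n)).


c = [4, 1, 9, 10, 9]

Message polynomial: m(x) = 8 + 3·x + 10·x^2 (mod 11).
For each evaluation point α_i, compute m(α_i) mod 11:
  α_1 = 10: Horner steps 10 → 4 → 4, so m(10) = 4.
  α_2 = 8: Horner steps 10 → 6 → 1, so m(8) = 1.
  α_3 = 9: Horner steps 10 → 5 → 9, so m(9) = 9.
  α_4 = 2: Horner steps 10 → 1 → 10, so m(2) = 10.
  α_5 = 5: Horner steps 10 → 9 → 9, so m(5) = 9.
Codeword c = [4, 1, 9, 10, 9] ∈ F_11^5.


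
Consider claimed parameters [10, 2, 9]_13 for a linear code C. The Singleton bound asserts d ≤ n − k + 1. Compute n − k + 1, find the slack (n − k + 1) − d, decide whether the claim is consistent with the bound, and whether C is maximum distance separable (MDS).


Singleton RHS = n − k + 1 = 9, slack = 0, bound satisfied, MDS.

Singleton bound: d ≤ n − k + 1.
Here n = 10, k = 2, so n − k + 1 = 9.
Given d = 9, check d ≤ 9: YES.
Slack = (n − k + 1) − d = 0.
The code is MDS (slack = 0).
Description: the claimed parameters are [10, 2, 9]_13; such a code would be MDS (meets Singleton bound).


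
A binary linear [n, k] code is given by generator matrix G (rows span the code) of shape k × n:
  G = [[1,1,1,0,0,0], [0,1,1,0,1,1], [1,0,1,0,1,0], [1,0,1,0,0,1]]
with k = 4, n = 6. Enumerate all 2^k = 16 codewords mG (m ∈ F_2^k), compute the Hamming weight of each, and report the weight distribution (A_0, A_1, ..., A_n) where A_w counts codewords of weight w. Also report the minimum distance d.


Weight distribution: A_0 = 1, A_1 = 1, A_2 = 6, A_3 = 6, A_4 = 1, A_5 = 1. Minimum distance d = 1.

Enumerate all 2^4 = 16 messages m ∈ F_2^4.
For each, compute codeword c = mG in F_2^6, then tally its weight.
  m = 0000 → c = 000000, weight = 0.
  m = 1000 → c = 111000, weight = 3.
  m = 0100 → c = 011011, weight = 4.
  m = 1100 → c = 100011, weight = 3.
  m = 0010 → c = 101010, weight = 3.
  m = 1010 → c = 010010, weight = 2.
  m = 0110 → c = 110001, weight = 3.
  m = 1110 → c = 001001, weight = 2.
  m = 0001 → c = 101001, weight = 3.
  m = 1001 → c = 010001, weight = 2.
  m = 0101 → c = 110010, weight = 3.
  m = 1101 → c = 001010, weight = 2.
  m = 0011 → c = 000011, weight = 2.
  m = 1011 → c = 111011, weight = 5.
  m = 0111 → c = 011000, weight = 2.
  m = 1111 → c = 100000, weight = 1.
Tally weights:
  weight 0: 1 codewords.
  weight 1: 1 codewords.
  weight 2: 6 codewords.
  weight 3: 6 codewords.
  weight 4: 1 codewords.
  weight 5: 1 codewords.
Minimum distance d = smallest w > 0 with A_w > 0 = 1.
Sanity: Σ A_w = 16 = 2^4 = 16 ✓.


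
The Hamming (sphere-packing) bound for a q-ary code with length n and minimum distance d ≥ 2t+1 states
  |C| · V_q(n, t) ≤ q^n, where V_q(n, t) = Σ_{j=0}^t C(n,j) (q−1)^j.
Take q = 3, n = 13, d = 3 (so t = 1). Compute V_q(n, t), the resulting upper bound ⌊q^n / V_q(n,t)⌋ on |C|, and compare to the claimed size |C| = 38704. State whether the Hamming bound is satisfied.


V_q(n, t) = 27, q^n = 1594323, Hamming bound = 59049, |C| = 38704 ≤ bound (satisfied).

Step 1: Compute V_q(n, t) = Σ_{j=0}^1 C(n, j) (q−1)^j.
  j = 0: C(13,0)·(2)^0 = 1·1 = 1.
  j = 1: C(13,1)·(2)^1 = 13·2 = 26.
  V_q(n, t) = 1 + 26 = 27.
Step 2: q^n = 3^13 = 1594323.
Step 3: Hamming bound ⌊q^n / V_q(n,t)⌋ = ⌊1594323/27⌋ = 59049.
Step 4: Compare |C| = 38704 to 59049: satisfied.
The claimed |C| lies below the Hamming bound.


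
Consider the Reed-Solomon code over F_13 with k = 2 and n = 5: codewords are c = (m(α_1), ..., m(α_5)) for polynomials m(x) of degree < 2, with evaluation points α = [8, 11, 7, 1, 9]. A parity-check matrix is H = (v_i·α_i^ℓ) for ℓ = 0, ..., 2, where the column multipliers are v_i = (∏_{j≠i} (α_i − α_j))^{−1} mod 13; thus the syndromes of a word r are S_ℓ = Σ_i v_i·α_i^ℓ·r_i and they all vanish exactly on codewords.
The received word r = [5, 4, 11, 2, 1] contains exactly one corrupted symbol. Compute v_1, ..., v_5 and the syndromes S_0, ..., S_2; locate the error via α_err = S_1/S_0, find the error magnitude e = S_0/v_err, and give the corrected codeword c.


S = (8, 12, 5), error at position 1, error magnitude e = 12, c = [6, 4, 11, 2, 1].

Step 1: column multipliers v_i = (∏_{j≠i}(α_i − α_j))^{−1} mod 13.
  i = 1 (α = 8): (8−11)(8−7)(8−1)(8−9) = (−3)·1·7·(−1) = 21 ≡ 8, so v_1 = 8^{−1} = 5 (mod 13).
  i = 2 (α = 11): (11−8)(11−7)(11−1)(11−9) = 3·4·10·2 = 240 ≡ 6, so v_2 = 6^{−1} = 11 (mod 13).
  i = 3 (α = 7): (7−8)(7−11)(7−1)(7−9) = (−1)·(−4)·6·(−2) = −48 ≡ 4, so v_3 = 4^{−1} = 10 (mod 13).
  i = 4 (α = 1): (1−8)(1−11)(1−7)(1−9) = (−7)·(−10)·(−6)·(−8) = 3360 ≡ 6, so v_4 = 6^{−1} = 11 (mod 13).
  i = 5 (α = 9): (9−8)(9−11)(9−7)(9−1) = 1·(−2)·2·8 = −32 ≡ 7, so v_5 = 7^{−1} = 2 (mod 13).
  v = [5, 11, 10, 11, 2].
Step 2: syndromes of r = [5, 4, 11, 2, 1] (all sums mod 13).
  S_0 = Σ v_i r_i = 5·5 + 11·4 + 10·11 + 11·2 + 2·1 = 203 ≡ 8.
  S_1 = Σ v_i α_i r_i = 5·8·5 + 11·11·4 + 10·7·11 + 11·1·2 + 2·9·1 = 1494 ≡ 12.
  α_i^2 mod 13 = [12, 4, 10, 1, 3].
  S_2 = Σ v_i α_i^2 r_i = 5·12·5 + 11·4·4 + 10·10·11 + 11·1·2 + 2·3·1 = 1604 ≡ 5.
  S = (8, 12, 5) ≠ 0, so r is not a codeword (an error is present).
Step 3: locate the error. For a single error e at position i, S_ℓ = v_i·e·α_i^ℓ, so α_err = S_1/S_0.
  S_0^{−1} = 8^{−1} = 5 (mod 13), so α_err = 12·5 = 60 ≡ 8 = α_1. Error position i = 1.
  Consistency check: S_2/S_1 = 5·12 = 60 ≡ 8 = α_err ✓ (single-error assumption holds).
Step 4: error magnitude e = S_0/v_1 = S_0·∏_{j≠1}(α_1 − α_j) = 8·8 = 64 ≡ 12 (mod 13).
Step 5: correct position 1: c_1 = r_1 − e = 5 − 12 ≡ 6 (mod 13). Hence c = [6, 4, 11, 2, 1].
  Check: interpolating c through the α_i gives m(x) = 7 + 8·x (degree < 2) with m(α_i) = c_i for every i, so c is indeed a codeword.


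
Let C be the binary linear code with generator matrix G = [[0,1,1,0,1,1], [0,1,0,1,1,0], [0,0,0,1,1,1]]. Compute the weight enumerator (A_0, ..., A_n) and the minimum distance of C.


Weight distribution: A_0 = 1, A_2 = 2, A_3 = 4, A_4 = 1. Minimum distance d = 2.

Enumerate all 2^3 = 8 messages m ∈ F_2^3.
For each, compute codeword c = mG in F_2^6, then tally its weight.
  m = 000 → c = 000000, weight = 0.
  m = 100 → c = 011011, weight = 4.
  m = 010 → c = 010110, weight = 3.
  m = 110 → c = 001101, weight = 3.
  m = 001 → c = 000111, weight = 3.
  m = 101 → c = 011100, weight = 3.
  m = 011 → c = 010001, weight = 2.
  m = 111 → c = 001010, weight = 2.
Tally weights:
  weight 0: 1 codewords.
  weight 2: 2 codewords.
  weight 3: 4 codewords.
  weight 4: 1 codewords.
Minimum distance d = smallest w > 0 with A_w > 0 = 2.
Sanity: Σ A_w = 8 = 2^3 = 8 ✓.


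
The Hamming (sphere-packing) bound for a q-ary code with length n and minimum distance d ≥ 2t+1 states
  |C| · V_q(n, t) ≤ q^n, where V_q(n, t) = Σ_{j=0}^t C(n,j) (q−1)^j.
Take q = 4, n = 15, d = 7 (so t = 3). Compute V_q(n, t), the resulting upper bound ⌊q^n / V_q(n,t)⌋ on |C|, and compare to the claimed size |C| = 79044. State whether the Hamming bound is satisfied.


V_q(n, t) = 13276, q^n = 1073741824, Hamming bound = 80878, |C| = 79044 ≤ bound (satisfied).

Step 1: Compute V_q(n, t) = Σ_{j=0}^3 C(n, j) (q−1)^j.
  j = 0: C(15,0)·(3)^0 = 1·1 = 1.
  j = 1: C(15,1)·(3)^1 = 15·3 = 45.
  j = 2: C(15,2)·(3)^2 = 105·9 = 945.
  j = 3: C(15,3)·(3)^3 = 455·27 = 12285.
  V_q(n, t) = 1 + 45 + 945 + 12285 = 13276.
Step 2: q^n = 4^15 = 1073741824.
Step 3: Hamming bound ⌊q^n / V_q(n,t)⌋ = ⌊1073741824/13276⌋ = 80878.
Step 4: Compare |C| = 79044 to 80878: satisfied.
The claimed |C| lies below the Hamming bound.


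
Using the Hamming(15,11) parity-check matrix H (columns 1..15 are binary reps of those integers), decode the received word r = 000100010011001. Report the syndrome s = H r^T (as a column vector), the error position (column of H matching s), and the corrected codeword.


s = (0, 1, 0, 0)^T, error position = 4, corrected codeword c = 000000010011001

Compute s = H r^T mod 2 one row at a time:
  s_1 = 1 + 0 + 0 + 1 + 1 + 0 + 0 + 1 = 4 ≡ 0 (mod 2).
  s_2 = 1 + 0 + 0 + 0 + 1 + 0 + 0 + 1 = 3 ≡ 1 (mod 2).
  s_3 = 0 + 0 + 0 + 0 + 0 + 1 + 0 + 1 = 2 ≡ 0 (mod 2).
  s_4 = 0 + 0 + 0 + 0 + 0 + 1 + 0 + 1 = 2 ≡ 0 (mod 2).
s = (0, 1, 0, 0)^T — this equals column 4 of H (binary 0100), so error is at position 4.
Correct: flip bit 4 of r = 000100010011001 to get c = 000000010011001.


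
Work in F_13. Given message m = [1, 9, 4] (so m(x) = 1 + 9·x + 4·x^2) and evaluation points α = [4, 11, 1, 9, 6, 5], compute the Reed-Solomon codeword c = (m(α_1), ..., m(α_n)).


c = [10, 12, 1, 3, 4, 3]

Message polynomial: m(x) = 1 + 9·x + 4·x^2 (mod 13).
For each evaluation point α_i, compute m(α_i) mod 13:
  α_1 = 4: Horner steps 4 → 12 → 10, so m(4) = 10.
  α_2 = 11: Horner steps 4 → 1 → 12, so m(11) = 12.
  α_3 = 1: Horner steps 4 → 0 → 1, so m(1) = 1.
  α_4 = 9: Horner steps 4 → 6 → 3, so m(9) = 3.
  α_5 = 6: Horner steps 4 → 7 → 4, so m(6) = 4.
  α_6 = 5: Horner steps 4 → 3 → 3, so m(5) = 3.
Codeword c = [10, 12, 1, 3, 4, 3] ∈ F_13^6.


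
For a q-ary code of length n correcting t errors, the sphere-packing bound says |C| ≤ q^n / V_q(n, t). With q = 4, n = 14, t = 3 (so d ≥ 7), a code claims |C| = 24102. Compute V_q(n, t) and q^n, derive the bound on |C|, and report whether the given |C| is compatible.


V_q(n, t) = 10690, q^n = 268435456, Hamming bound = 25110, |C| = 24102 ≤ bound (satisfied).

Step 1: Compute V_q(n, t) = Σ_{j=0}^3 C(n, j) (q−1)^j.
  j = 0: C(14,0)·(3)^0 = 1·1 = 1.
  j = 1: C(14,1)·(3)^1 = 14·3 = 42.
  j = 2: C(14,2)·(3)^2 = 91·9 = 819.
  j = 3: C(14,3)·(3)^3 = 364·27 = 9828.
  V_q(n, t) = 1 + 42 + 819 + 9828 = 10690.
Step 2: q^n = 4^14 = 268435456.
Step 3: Hamming bound ⌊q^n / V_q(n,t)⌋ = ⌊268435456/10690⌋ = 25110.
Step 4: Compare |C| = 24102 to 25110: satisfied.
The claimed |C| lies below the Hamming bound.


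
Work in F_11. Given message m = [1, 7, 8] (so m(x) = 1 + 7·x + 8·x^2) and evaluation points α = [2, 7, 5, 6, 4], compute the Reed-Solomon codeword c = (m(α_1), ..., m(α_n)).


c = [3, 2, 5, 1, 3]

Message polynomial: m(x) = 1 + 7·x + 8·x^2 (mod 11).
For each evaluation point α_i, compute m(α_i) mod 11:
  α_1 = 2: Horner steps 8 → 1 → 3, so m(2) = 3.
  α_2 = 7: Horner steps 8 → 8 → 2, so m(7) = 2.
  α_3 = 5: Horner steps 8 → 3 → 5, so m(5) = 5.
  α_4 = 6: Horner steps 8 → 0 → 1, so m(6) = 1.
  α_5 = 4: Horner steps 8 → 6 → 3, so m(4) = 3.
Codeword c = [3, 2, 5, 1, 3] ∈ F_11^5.


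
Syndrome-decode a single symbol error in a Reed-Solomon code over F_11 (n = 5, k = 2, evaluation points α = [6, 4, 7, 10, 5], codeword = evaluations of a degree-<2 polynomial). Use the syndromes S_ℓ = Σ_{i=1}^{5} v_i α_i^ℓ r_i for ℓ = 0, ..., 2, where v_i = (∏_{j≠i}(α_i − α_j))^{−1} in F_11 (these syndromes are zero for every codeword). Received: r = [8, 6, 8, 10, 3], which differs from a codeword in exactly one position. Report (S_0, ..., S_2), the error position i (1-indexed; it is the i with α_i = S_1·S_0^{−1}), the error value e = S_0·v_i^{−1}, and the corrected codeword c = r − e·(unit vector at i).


S = (1, 6, 3), error at position 1, error magnitude e = 8, c = [0, 6, 8, 10, 3].

Step 1: column multipliers v_i = (∏_{j≠i}(α_i − α_j))^{−1} mod 11.
  i = 1 (α = 6): (6−4)(6−7)(6−10)(6−5) = 2·(−1)·(−4)·1 = 8 ≡ 8, so v_1 = 8^{−1} = 7 (mod 11).
  i = 2 (α = 4): (4−6)(4−7)(4−10)(4−5) = (−2)·(−3)·(−6)·(−1) = 36 ≡ 3, so v_2 = 3^{−1} = 4 (mod 11).
  i = 3 (α = 7): (7−6)(7−4)(7−10)(7−5) = 1·3·(−3)·2 = −18 ≡ 4, so v_3 = 4^{−1} = 3 (mod 11).
  i = 4 (α = 10): (10−6)(10−4)(10−7)(10−5) = 4·6·3·5 = 360 ≡ 8, so v_4 = 8^{−1} = 7 (mod 11).
  i = 5 (α = 5): (5−6)(5−4)(5−7)(5−10) = (−1)·1·(−2)·(−5) = −10 ≡ 1, so v_5 = 1^{−1} = 1 (mod 11).
  v = [7, 4, 3, 7, 1].
Step 2: syndromes of r = [8, 6, 8, 10, 3] (all sums mod 11).
  S_0 = Σ v_i r_i = 7·8 + 4·6 + 3·8 + 7·10 + 1·3 = 177 ≡ 1.
  S_1 = Σ v_i α_i r_i = 7·6·8 + 4·4·6 + 3·7·8 + 7·10·10 + 1·5·3 = 1315 ≡ 6.
  α_i^2 mod 11 = [3, 5, 5, 1, 3].
  S_2 = Σ v_i α_i^2 r_i = 7·3·8 + 4·5·6 + 3·5·8 + 7·1·10 + 1·3·3 = 487 ≡ 3.
  S = (1, 6, 3) ≠ 0, so r is not a codeword (an error is present).
Step 3: locate the error. For a single error e at position i, S_ℓ = v_i·e·α_i^ℓ, so α_err = S_1/S_0.
  S_0^{−1} = 1^{−1} = 1 (mod 11), so α_err = 6·1 = 6 ≡ 6 = α_1. Error position i = 1.
  Consistency check: S_2/S_1 = 3·2 = 6 ≡ 6 = α_err ✓ (single-error assumption holds).
Step 4: error magnitude e = S_0/v_1 = S_0·∏_{j≠1}(α_1 − α_j) = 1·8 = 8 ≡ 8 (mod 11).
Step 5: correct position 1: c_1 = r_1 − e = 8 − 8 ≡ 0 (mod 11). Hence c = [0, 6, 8, 10, 3].
  Check: interpolating c through the α_i gives m(x) = 7 + 8·x (degree < 2) with m(α_i) = c_i for every i, so c is indeed a codeword.


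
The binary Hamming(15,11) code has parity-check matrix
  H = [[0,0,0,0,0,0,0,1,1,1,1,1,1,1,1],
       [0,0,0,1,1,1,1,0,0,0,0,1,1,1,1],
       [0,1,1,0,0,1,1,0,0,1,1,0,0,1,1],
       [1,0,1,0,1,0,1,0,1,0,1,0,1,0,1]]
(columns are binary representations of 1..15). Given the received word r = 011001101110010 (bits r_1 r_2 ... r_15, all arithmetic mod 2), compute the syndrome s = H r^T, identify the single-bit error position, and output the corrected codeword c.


s = (0, 1, 1, 0)^T, error position = 6, corrected codeword c = 011000101110010

Compute s = H r^T mod 2 one row at a time:
  s_1 = 0 + 1 + 1 + 1 + 0 + 0 + 1 + 0 = 4 ≡ 0 (mod 2).
  s_2 = 0 + 0 + 1 + 1 + 0 + 0 + 1 + 0 = 3 ≡ 1 (mod 2).
  s_3 = 1 + 1 + 1 + 1 + 1 + 1 + 1 + 0 = 7 ≡ 1 (mod 2).
  s_4 = 0 + 1 + 0 + 1 + 1 + 1 + 0 + 0 = 4 ≡ 0 (mod 2).
s = (0, 1, 1, 0)^T — this equals column 6 of H (binary 0110), so error is at position 6.
Correct: flip bit 6 of r = 011001101110010 to get c = 011000101110010.


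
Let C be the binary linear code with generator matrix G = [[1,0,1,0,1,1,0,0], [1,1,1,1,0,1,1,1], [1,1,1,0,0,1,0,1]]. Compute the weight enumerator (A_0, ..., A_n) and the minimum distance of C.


Weight distribution: A_0 = 1, A_2 = 1, A_3 = 1, A_4 = 1, A_5 = 2, A_6 = 1, A_7 = 1. Minimum distance d = 2.

Enumerate all 2^3 = 8 messages m ∈ F_2^3.
For each, compute codeword c = mG in F_2^8, then tally its weight.
  m = 000 → c = 00000000, weight = 0.
  m = 100 → c = 10101100, weight = 4.
  m = 010 → c = 11110111, weight = 7.
  m = 110 → c = 01011011, weight = 5.
  m = 001 → c = 11100101, weight = 5.
  m = 101 → c = 01001001, weight = 3.
  m = 011 → c = 00010010, weight = 2.
  m = 111 → c = 10111110, weight = 6.
Tally weights:
  weight 0: 1 codewords.
  weight 2: 1 codewords.
  weight 3: 1 codewords.
  weight 4: 1 codewords.
  weight 5: 2 codewords.
  weight 6: 1 codewords.
  weight 7: 1 codewords.
Minimum distance d = smallest w > 0 with A_w > 0 = 2.
Sanity: Σ A_w = 8 = 2^3 = 8 ✓.


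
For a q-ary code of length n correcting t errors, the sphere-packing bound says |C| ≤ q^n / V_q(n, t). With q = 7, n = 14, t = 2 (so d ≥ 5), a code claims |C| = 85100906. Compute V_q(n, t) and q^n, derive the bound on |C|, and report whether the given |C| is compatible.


V_q(n, t) = 3361, q^n = 678223072849, Hamming bound = 201792047, |C| = 85100906 ≤ bound (satisfied).

Step 1: Compute V_q(n, t) = Σ_{j=0}^2 C(n, j) (q−1)^j.
  j = 0: C(14,0)·(6)^0 = 1·1 = 1.
  j = 1: C(14,1)·(6)^1 = 14·6 = 84.
  j = 2: C(14,2)·(6)^2 = 91·36 = 3276.
  V_q(n, t) = 1 + 84 + 3276 = 3361.
Step 2: q^n = 7^14 = 678223072849.
Step 3: Hamming bound ⌊q^n / V_q(n,t)⌋ = ⌊678223072849/3361⌋ = 201792047.
Step 4: Compare |C| = 85100906 to 201792047: satisfied.
The claimed |C| lies below the Hamming bound.


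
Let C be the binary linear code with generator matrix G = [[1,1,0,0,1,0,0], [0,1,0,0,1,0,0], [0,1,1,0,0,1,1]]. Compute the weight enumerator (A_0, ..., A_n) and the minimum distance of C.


Weight distribution: A_0 = 1, A_1 = 1, A_2 = 1, A_3 = 1, A_4 = 2, A_5 = 2. Minimum distance d = 1.

Enumerate all 2^3 = 8 messages m ∈ F_2^3.
For each, compute codeword c = mG in F_2^7, then tally its weight.
  m = 000 → c = 0000000, weight = 0.
  m = 100 → c = 1100100, weight = 3.
  m = 010 → c = 0100100, weight = 2.
  m = 110 → c = 1000000, weight = 1.
  m = 001 → c = 0110011, weight = 4.
  m = 101 → c = 1010111, weight = 5.
  m = 011 → c = 0010111, weight = 4.
  m = 111 → c = 1110011, weight = 5.
Tally weights:
  weight 0: 1 codewords.
  weight 1: 1 codewords.
  weight 2: 1 codewords.
  weight 3: 1 codewords.
  weight 4: 2 codewords.
  weight 5: 2 codewords.
Minimum distance d = smallest w > 0 with A_w > 0 = 1.
Sanity: Σ A_w = 8 = 2^3 = 8 ✓.


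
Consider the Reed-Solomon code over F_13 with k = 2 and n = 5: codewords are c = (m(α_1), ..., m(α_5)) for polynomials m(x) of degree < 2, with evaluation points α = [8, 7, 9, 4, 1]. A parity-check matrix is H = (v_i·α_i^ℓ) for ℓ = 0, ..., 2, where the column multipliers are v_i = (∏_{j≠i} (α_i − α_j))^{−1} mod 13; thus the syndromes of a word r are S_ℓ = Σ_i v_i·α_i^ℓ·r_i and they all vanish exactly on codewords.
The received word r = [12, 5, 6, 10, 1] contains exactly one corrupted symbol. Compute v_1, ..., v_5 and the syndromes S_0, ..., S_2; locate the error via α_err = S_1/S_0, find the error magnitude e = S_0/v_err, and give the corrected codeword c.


S = (11, 11, 11), error at position 5, error magnitude e = 12, c = [12, 5, 6, 10, 2].

Step 1: column multipliers v_i = (∏_{j≠i}(α_i − α_j))^{−1} mod 13.
  i = 1 (α = 8): (8−7)(8−9)(8−4)(8−1) = 1·(−1)·4·7 = −28 ≡ 11, so v_1 = 11^{−1} = 6 (mod 13).
  i = 2 (α = 7): (7−8)(7−9)(7−4)(7−1) = (−1)·(−2)·3·6 = 36 ≡ 10, so v_2 = 10^{−1} = 4 (mod 13).
  i = 3 (α = 9): (9−8)(9−7)(9−4)(9−1) = 1·2·5·8 = 80 ≡ 2, so v_3 = 2^{−1} = 7 (mod 13).
  i = 4 (α = 4): (4−8)(4−7)(4−9)(4−1) = (−4)·(−3)·(−5)·3 = −180 ≡ 2, so v_4 = 2^{−1} = 7 (mod 13).
  i = 5 (α = 1): (1−8)(1−7)(1−9)(1−4) = (−7)·(−6)·(−8)·(−3) = 1008 ≡ 7, so v_5 = 7^{−1} = 2 (mod 13).
  v = [6, 4, 7, 7, 2].
Step 2: syndromes of r = [12, 5, 6, 10, 1] (all sums mod 13).
  S_0 = Σ v_i r_i = 6·12 + 4·5 + 7·6 + 7·10 + 2·1 = 206 ≡ 11.
  S_1 = Σ v_i α_i r_i = 6·8·12 + 4·7·5 + 7·9·6 + 7·4·10 + 2·1·1 = 1376 ≡ 11.
  α_i^2 mod 13 = [12, 10, 3, 3, 1].
  S_2 = Σ v_i α_i^2 r_i = 6·12·12 + 4·10·5 + 7·3·6 + 7·3·10 + 2·1·1 = 1402 ≡ 11.
  S = (11, 11, 11) ≠ 0, so r is not a codeword (an error is present).
Step 3: locate the error. For a single error e at position i, S_ℓ = v_i·e·α_i^ℓ, so α_err = S_1/S_0.
  S_0^{−1} = 11^{−1} = 6 (mod 13), so α_err = 11·6 = 66 ≡ 1 = α_5. Error position i = 5.
  Consistency check: S_2/S_1 = 11·6 = 66 ≡ 1 = α_err ✓ (single-error assumption holds).
Step 4: error magnitude e = S_0/v_5 = S_0·∏_{j≠5}(α_5 − α_j) = 11·7 = 77 ≡ 12 (mod 13).
Step 5: correct position 5: c_5 = r_5 − e = 1 − 12 ≡ 2 (mod 13). Hence c = [12, 5, 6, 10, 2].
  Check: interpolating c through the α_i gives m(x) = 8 + 7·x (degree < 2) with m(α_i) = c_i for every i, so c is indeed a codeword.


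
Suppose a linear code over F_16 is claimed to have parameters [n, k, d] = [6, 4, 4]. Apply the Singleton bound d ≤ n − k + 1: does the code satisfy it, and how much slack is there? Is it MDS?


Singleton RHS = n − k + 1 = 3, slack = -1, bound violated (no such code; not MDS).

Singleton bound: d ≤ n − k + 1.
Here n = 6, k = 4, so n − k + 1 = 3.
Given d = 4, check d ≤ 3: NO.
Slack = (n − k + 1) − d = -1.
The slack is negative: d = 4 exceeds n − k + 1 = 3 by 1, so the Singleton bound is violated and no linear [6, 4, 4]_16 code can exist. In particular it is not MDS (MDS requires d = n − k + 1 exactly).
Description: the claimed parameters are [6, 4, 4]_16; such a code would be impossible (violates the Singleton bound).


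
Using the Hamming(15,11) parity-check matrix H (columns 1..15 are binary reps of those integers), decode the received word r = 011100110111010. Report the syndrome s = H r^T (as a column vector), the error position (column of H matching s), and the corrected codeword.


s = (1, 0, 0, 1)^T, error position = 9, corrected codeword c = 011100111111010

Compute s = H r^T mod 2 one row at a time:
  s_1 = 1 + 0 + 1 + 1 + 1 + 0 + 1 + 0 = 5 ≡ 1 (mod 2).
  s_2 = 1 + 0 + 0 + 1 + 1 + 0 + 1 + 0 = 4 ≡ 0 (mod 2).
  s_3 = 1 + 1 + 0 + 1 + 1 + 1 + 1 + 0 = 6 ≡ 0 (mod 2).
  s_4 = 0 + 1 + 0 + 1 + 0 + 1 + 0 + 0 = 3 ≡ 1 (mod 2).
s = (1, 0, 0, 1)^T — this equals column 9 of H (binary 1001), so error is at position 9.
Correct: flip bit 9 of r = 011100110111010 to get c = 011100111111010.


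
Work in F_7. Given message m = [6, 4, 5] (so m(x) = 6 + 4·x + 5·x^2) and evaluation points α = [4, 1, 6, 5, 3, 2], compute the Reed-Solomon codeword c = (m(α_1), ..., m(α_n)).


c = [4, 1, 0, 4, 0, 6]

Message polynomial: m(x) = 6 + 4·x + 5·x^2 (mod 7).
For each evaluation point α_i, compute m(α_i) mod 7:
  α_1 = 4: Horner steps 5 → 3 → 4, so m(4) = 4.
  α_2 = 1: Horner steps 5 → 2 → 1, so m(1) = 1.
  α_3 = 6: Horner steps 5 → 6 → 0, so m(6) = 0.
  α_4 = 5: Horner steps 5 → 1 → 4, so m(5) = 4.
  α_5 = 3: Horner steps 5 → 5 → 0, so m(3) = 0.
  α_6 = 2: Horner steps 5 → 0 → 6, so m(2) = 6.
Codeword c = [4, 1, 0, 4, 0, 6] ∈ F_7^6.


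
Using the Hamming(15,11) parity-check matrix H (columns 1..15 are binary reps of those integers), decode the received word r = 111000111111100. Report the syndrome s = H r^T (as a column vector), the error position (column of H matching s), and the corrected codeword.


s = (0, 1, 1, 0)^T, error position = 6, corrected codeword c = 111001111111100

Compute s = H r^T mod 2 one row at a time:
  s_1 = 1 + 1 + 1 + 1 + 1 + 1 + 0 + 0 = 6 ≡ 0 (mod 2).
  s_2 = 0 + 0 + 0 + 1 + 1 + 1 + 0 + 0 = 3 ≡ 1 (mod 2).
  s_3 = 1 + 1 + 0 + 1 + 1 + 1 + 0 + 0 = 5 ≡ 1 (mod 2).
  s_4 = 1 + 1 + 0 + 1 + 1 + 1 + 1 + 0 = 6 ≡ 0 (mod 2).
s = (0, 1, 1, 0)^T — this equals column 6 of H (binary 0110), so error is at position 6.
Correct: flip bit 6 of r = 111000111111100 to get c = 111001111111100.
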